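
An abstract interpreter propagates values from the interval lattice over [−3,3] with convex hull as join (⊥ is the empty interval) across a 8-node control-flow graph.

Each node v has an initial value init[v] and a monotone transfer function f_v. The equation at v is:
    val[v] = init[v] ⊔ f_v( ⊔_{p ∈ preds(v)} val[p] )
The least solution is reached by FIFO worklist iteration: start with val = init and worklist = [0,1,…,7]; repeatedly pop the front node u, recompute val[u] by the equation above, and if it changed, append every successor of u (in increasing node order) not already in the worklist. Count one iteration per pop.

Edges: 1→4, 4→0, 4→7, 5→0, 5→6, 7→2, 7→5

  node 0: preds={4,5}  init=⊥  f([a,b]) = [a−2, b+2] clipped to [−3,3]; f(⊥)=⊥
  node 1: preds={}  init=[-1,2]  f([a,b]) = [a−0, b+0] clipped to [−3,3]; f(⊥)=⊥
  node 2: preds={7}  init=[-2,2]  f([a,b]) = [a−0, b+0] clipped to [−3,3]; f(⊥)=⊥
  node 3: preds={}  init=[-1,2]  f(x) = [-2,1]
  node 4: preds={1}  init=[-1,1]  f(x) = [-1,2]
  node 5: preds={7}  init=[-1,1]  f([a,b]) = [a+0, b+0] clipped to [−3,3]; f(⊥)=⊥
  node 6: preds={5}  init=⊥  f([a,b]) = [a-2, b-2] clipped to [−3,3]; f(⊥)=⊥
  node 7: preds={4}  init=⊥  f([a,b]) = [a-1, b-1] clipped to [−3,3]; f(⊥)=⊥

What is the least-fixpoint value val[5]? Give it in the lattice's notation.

[-2,1]

Iteration log — 13 steps:
  step 1. node 0  ⊔preds=[-1,1]  new=[-3,3]  old=⊥  +wl: 
  step 2. node 1  ⊔preds=⊥  new=[-1,2]  stable
  step 3. node 2  ⊔preds=⊥  new=[-2,2]  stable
  step 4. node 3  ⊔preds=⊥  new=[-2,2]  old=[-1,2]  +wl: 
  step 5. node 4  ⊔preds=[-1,2]  new=[-1,2]  old=[-1,1]  +wl: 0
  step 6. node 5  ⊔preds=⊥  new=[-1,1]  stable
  step 7. node 6  ⊔preds=[-1,1]  new=[-3,-1]  old=⊥  +wl: 
  step 8. node 7  ⊔preds=[-1,2]  new=[-2,1]  old=⊥  +wl: 2,5
  step 9. node 0  ⊔preds=[-1,2]  new=[-3,3]  stable
  step 10. node 2  ⊔preds=[-2,1]  new=[-2,2]  stable
  step 11. node 5  ⊔preds=[-2,1]  new=[-2,1]  old=[-1,1]  +wl: 0,6
  step 12. node 0  ⊔preds=[-2,2]  new=[-3,3]  stable
  step 13. node 6  ⊔preds=[-2,1]  new=[-3,-1]  stable

Least fixpoint reached:
  node 0: [-3,3]
  node 1: [-1,2]
  node 2: [-2,2]
  node 3: [-2,2]
  node 4: [-1,2]
  node 5: [-2,1]
  node 6: [-3,-1]
  node 7: [-2,1]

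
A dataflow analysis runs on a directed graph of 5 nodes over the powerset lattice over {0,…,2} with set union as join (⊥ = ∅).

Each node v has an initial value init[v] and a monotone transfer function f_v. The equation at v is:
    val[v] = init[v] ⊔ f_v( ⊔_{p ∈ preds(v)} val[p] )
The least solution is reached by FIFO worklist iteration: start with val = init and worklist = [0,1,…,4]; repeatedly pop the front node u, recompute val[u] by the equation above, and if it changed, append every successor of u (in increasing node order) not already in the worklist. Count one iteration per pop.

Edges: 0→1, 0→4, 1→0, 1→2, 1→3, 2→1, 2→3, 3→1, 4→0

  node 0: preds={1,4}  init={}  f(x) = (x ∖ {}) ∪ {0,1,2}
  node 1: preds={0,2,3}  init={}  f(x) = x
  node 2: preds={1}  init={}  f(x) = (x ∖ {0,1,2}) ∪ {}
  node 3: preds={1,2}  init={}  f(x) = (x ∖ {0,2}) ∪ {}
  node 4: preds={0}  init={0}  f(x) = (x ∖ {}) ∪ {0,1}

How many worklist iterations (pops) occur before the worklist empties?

7

Worklist (7 pops):
  #1 pop 0: in={0} → {0,1,2} (was {}); enqueue []
  #2 pop 1: in={0,1,2} → {0,1,2} (was {}); enqueue [0]
  #3 pop 2: in={0,1,2} → {} (no change)
  #4 pop 3: in={0,1,2} → {1} (was {}); enqueue [1]
  #5 pop 4: in={0,1,2} → {0,1,2} (was {0}); enqueue []
  #6 pop 0: in={0,1,2} → {0,1,2} (no change)
  #7 pop 1: in={0,1,2} → {0,1,2} (no change)

Fixpoint:
  val[0] = {0,1,2}
  val[1] = {0,1,2}
  val[2] = {}
  val[3] = {1}
  val[4] = {0,1,2}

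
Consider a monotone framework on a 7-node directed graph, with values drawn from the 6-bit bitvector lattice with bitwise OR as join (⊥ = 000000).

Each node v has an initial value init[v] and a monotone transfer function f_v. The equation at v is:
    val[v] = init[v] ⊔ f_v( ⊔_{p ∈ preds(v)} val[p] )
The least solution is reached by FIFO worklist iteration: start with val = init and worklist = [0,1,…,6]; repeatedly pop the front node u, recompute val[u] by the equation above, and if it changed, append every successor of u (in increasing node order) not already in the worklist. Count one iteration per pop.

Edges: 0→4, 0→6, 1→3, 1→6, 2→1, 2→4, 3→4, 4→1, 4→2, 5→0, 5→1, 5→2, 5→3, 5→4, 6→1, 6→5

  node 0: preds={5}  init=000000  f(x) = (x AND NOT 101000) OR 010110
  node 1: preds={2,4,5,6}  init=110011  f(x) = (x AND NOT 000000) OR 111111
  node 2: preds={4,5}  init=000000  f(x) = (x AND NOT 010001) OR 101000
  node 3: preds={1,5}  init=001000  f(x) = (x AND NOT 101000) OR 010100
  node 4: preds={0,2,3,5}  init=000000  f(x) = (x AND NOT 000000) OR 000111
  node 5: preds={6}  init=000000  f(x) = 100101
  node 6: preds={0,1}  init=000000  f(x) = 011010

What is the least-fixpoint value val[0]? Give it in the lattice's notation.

010111

Trace (15 dequeues):
  [1] u=0 | in 000000 | out 010110 | prev 000000 | push {}
  [2] u=1 | in 000000 | out 111111 | prev 110011 | push {}
  [3] u=2 | in 000000 | out 101000 | prev 000000 | push {1}
  [4] u=3 | in 111111 | out 011111 | prev 001000 | push {}
  [5] u=4 | in 111111 | out 111111 | prev 000000 | push {2}
  [6] u=5 | in 000000 | out 100101 | prev 000000 | push {0,3,4}
  [7] u=6 | in 111111 | out 011010 | prev 000000 | push {5}
  [8] u=1 | in 111111 | out 111111 | ==
  [9] u=2 | in 111111 | out 101110 | prev 101000 | push {1}
  [10] u=0 | in 100101 | out 010111 | prev 010110 | push {6}
  [11] u=3 | in 111111 | out 011111 | ==
  [12] u=4 | in 111111 | out 111111 | ==
  [13] u=5 | in 011010 | out 100101 | ==
  [14] u=1 | in 111111 | out 111111 | ==
  [15] u=6 | in 111111 | out 011010 | ==

Converged values:
  [0] 010111
  [1] 111111
  [2] 101110
  [3] 011111
  [4] 111111
  [5] 100101
  [6] 011010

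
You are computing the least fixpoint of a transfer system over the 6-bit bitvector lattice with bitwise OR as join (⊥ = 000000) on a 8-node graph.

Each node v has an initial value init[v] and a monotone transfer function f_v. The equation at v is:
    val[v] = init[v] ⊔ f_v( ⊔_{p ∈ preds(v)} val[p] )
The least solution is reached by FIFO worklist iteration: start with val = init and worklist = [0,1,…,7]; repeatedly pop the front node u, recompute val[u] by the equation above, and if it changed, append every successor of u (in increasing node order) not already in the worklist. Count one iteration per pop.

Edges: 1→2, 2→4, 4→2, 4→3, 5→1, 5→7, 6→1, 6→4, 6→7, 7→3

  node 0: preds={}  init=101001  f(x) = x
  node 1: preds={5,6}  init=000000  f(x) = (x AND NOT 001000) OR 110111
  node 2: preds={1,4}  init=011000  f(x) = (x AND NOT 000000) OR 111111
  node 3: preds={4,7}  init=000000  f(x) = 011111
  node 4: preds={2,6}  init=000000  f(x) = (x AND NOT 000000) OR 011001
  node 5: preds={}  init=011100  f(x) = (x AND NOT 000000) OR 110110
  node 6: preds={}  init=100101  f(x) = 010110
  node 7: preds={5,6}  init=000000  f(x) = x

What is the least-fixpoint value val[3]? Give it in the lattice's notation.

011111

Worklist (12 pops):
  #1 pop 0: in=000000 → 101001 (no change)
  #2 pop 1: in=111101 → 110111 (was 000000); enqueue []
  #3 pop 2: in=110111 → 111111 (was 011000); enqueue []
  #4 pop 3: in=000000 → 011111 (was 000000); enqueue []
  #5 pop 4: in=111111 → 111111 (was 000000); enqueue [2,3]
  #6 pop 5: in=000000 → 111110 (was 011100); enqueue [1]
  #7 pop 6: in=000000 → 110111 (was 100101); enqueue [4]
  #8 pop 7: in=111111 → 111111 (was 000000); enqueue []
  #9 pop 2: in=111111 → 111111 (no change)
  #10 pop 3: in=111111 → 011111 (no change)
  #11 pop 1: in=111111 → 110111 (no change)
  #12 pop 4: in=111111 → 111111 (no change)

Fixpoint:
  val[0] = 101001
  val[1] = 110111
  val[2] = 111111
  val[3] = 011111
  val[4] = 111111
  val[5] = 111110
  val[6] = 110111
  val[7] = 111111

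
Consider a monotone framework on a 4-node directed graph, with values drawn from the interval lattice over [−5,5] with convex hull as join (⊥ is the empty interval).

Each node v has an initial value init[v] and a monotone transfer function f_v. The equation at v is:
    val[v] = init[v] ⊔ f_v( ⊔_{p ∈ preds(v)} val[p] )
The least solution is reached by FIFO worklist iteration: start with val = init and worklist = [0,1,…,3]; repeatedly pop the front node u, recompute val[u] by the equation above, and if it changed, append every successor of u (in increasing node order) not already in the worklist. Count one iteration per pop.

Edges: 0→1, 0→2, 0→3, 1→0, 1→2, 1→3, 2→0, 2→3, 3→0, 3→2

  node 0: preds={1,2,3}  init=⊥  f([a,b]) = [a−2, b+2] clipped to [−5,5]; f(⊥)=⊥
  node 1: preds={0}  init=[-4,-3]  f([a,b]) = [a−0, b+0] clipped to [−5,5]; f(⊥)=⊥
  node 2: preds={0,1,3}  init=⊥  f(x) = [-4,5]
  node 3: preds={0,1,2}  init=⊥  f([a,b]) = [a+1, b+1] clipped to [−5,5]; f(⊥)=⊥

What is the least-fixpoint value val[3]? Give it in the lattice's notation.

Worklist (10 pops):
  #1 pop 0: in=[-4,-3] → [-5,-1] (was ⊥); enqueue []
  #2 pop 1: in=[-5,-1] → [-5,-1] (was [-4,-3]); enqueue [0]
  #3 pop 2: in=[-5,-1] → [-4,5] (was ⊥); enqueue []
  #4 pop 3: in=[-5,5] → [-4,5] (was ⊥); enqueue [2]
  #5 pop 0: in=[-5,5] → [-5,5] (was [-5,-1]); enqueue [1,3]
  #6 pop 2: in=[-5,5] → [-4,5] (no change)
  #7 pop 1: in=[-5,5] → [-5,5] (was [-5,-1]); enqueue [0,2]
  #8 pop 3: in=[-5,5] → [-4,5] (no change)
  #9 pop 0: in=[-5,5] → [-5,5] (no change)
  #10 pop 2: in=[-5,5] → [-4,5] (no change)

Fixpoint:
  val[0] = [-5,5]
  val[1] = [-5,5]
  val[2] = [-4,5]
  val[3] = [-4,5]

[-4,5]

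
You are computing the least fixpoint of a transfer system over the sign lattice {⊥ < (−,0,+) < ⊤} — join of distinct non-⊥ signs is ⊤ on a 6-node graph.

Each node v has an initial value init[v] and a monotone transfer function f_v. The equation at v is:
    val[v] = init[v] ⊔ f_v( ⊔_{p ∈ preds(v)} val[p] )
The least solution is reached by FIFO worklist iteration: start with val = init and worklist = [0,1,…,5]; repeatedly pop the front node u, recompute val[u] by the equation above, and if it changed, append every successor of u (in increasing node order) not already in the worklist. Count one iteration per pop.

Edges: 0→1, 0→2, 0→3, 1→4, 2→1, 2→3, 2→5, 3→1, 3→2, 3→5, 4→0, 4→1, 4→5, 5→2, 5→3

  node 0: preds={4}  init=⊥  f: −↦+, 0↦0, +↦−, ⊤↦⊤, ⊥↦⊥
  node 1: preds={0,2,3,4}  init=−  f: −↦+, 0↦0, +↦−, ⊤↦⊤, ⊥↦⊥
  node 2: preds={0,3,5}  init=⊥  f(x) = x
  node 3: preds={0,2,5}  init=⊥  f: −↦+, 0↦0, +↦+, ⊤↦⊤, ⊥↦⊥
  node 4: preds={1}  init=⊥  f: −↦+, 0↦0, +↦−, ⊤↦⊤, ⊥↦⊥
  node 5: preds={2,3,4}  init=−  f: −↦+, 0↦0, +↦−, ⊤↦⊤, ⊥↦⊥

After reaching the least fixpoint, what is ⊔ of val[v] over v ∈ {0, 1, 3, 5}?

⊤

Worklist (18 pops):
  #1 pop 0: in=⊥ → ⊥ (no change)
  #2 pop 1: in=⊥ → − (no change)
  #3 pop 2: in=− → − (was ⊥); enqueue [1]
  #4 pop 3: in=− → + (was ⊥); enqueue [2]
  #5 pop 4: in=− → + (was ⊥); enqueue [0]
  #6 pop 5: in=⊤ → ⊤ (was −); enqueue [3]
  #7 pop 1: in=⊤ → ⊤ (was −); enqueue [4]
  #8 pop 2: in=⊤ → ⊤ (was −); enqueue [1,5]
  #9 pop 0: in=+ → − (was ⊥); enqueue [2]
  #10 pop 3: in=⊤ → ⊤ (was +); enqueue []
  #11 pop 4: in=⊤ → ⊤ (was +); enqueue [0]
  #12 pop 1: in=⊤ → ⊤ (no change)
  #13 pop 5: in=⊤ → ⊤ (no change)
  #14 pop 2: in=⊤ → ⊤ (no change)
  #15 pop 0: in=⊤ → ⊤ (was −); enqueue [1,2,3]
  #16 pop 1: in=⊤ → ⊤ (no change)
  #17 pop 2: in=⊤ → ⊤ (no change)
  #18 pop 3: in=⊤ → ⊤ (no change)

Fixpoint:
  val[0] = ⊤
  val[1] = ⊤
  val[2] = ⊤
  val[3] = ⊤
  val[4] = ⊤
  val[5] = ⊤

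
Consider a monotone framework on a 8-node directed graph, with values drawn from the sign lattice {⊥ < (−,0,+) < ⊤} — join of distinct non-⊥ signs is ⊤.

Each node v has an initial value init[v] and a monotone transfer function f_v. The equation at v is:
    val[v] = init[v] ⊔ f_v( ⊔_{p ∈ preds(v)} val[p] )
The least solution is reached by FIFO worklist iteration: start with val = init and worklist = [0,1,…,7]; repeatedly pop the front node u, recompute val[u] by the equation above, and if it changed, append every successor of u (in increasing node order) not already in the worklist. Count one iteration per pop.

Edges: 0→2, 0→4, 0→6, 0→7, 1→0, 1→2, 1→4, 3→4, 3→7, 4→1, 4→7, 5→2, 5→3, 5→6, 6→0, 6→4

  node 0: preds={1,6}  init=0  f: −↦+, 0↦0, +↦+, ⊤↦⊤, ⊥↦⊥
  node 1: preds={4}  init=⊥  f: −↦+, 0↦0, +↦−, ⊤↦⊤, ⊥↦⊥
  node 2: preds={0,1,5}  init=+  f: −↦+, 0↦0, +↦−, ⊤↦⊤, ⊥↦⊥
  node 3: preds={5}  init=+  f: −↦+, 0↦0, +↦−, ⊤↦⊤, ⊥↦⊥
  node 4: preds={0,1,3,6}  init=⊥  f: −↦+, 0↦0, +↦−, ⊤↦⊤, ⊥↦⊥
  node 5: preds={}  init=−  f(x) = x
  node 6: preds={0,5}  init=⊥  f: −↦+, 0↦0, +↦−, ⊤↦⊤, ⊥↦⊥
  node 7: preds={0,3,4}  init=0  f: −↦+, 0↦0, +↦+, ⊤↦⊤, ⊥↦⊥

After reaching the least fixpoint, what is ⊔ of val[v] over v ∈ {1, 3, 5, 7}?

Worklist (14 pops):
  #1 pop 0: in=⊥ → 0 (no change)
  #2 pop 1: in=⊥ → ⊥ (no change)
  #3 pop 2: in=⊤ → ⊤ (was +); enqueue []
  #4 pop 3: in=− → + (no change)
  #5 pop 4: in=⊤ → ⊤ (was ⊥); enqueue [1]
  #6 pop 5: in=⊥ → − (no change)
  #7 pop 6: in=⊤ → ⊤ (was ⊥); enqueue [0,4]
  #8 pop 7: in=⊤ → ⊤ (was 0); enqueue []
  #9 pop 1: in=⊤ → ⊤ (was ⊥); enqueue [2]
  #10 pop 0: in=⊤ → ⊤ (was 0); enqueue [6,7]
  #11 pop 4: in=⊤ → ⊤ (no change)
  #12 pop 2: in=⊤ → ⊤ (no change)
  #13 pop 6: in=⊤ → ⊤ (no change)
  #14 pop 7: in=⊤ → ⊤ (no change)

Fixpoint:
  val[0] = ⊤
  val[1] = ⊤
  val[2] = ⊤
  val[3] = +
  val[4] = ⊤
  val[5] = −
  val[6] = ⊤
  val[7] = ⊤

⊤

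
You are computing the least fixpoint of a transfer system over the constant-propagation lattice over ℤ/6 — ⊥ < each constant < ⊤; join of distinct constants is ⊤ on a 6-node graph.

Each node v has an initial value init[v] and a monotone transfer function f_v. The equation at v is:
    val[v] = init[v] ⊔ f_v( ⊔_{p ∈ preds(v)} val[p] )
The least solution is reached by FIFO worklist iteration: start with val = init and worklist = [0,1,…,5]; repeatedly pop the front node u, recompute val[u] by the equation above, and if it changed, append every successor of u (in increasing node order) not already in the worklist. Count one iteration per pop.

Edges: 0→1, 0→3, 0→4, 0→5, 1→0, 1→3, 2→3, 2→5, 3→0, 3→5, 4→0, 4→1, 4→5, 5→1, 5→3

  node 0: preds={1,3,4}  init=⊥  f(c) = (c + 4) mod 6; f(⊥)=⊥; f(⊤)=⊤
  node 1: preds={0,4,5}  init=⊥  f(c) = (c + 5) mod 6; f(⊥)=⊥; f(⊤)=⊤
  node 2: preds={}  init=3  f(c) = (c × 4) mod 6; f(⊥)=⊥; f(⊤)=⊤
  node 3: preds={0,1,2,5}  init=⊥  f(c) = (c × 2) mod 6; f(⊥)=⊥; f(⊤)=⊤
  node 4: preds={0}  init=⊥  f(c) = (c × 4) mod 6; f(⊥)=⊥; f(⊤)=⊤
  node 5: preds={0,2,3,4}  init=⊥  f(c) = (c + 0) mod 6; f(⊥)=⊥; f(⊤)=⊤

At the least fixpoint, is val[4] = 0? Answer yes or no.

no

Trace (18 dequeues):
  [1] u=0 | in ⊥ | out ⊥ | ==
  [2] u=1 | in ⊥ | out ⊥ | ==
  [3] u=2 | in ⊥ | out 3 | ==
  [4] u=3 | in 3 | out 0 | prev ⊥ | push {0}
  [5] u=4 | in ⊥ | out ⊥ | ==
  [6] u=5 | in ⊤ | out ⊤ | prev ⊥ | push {1,3}
  [7] u=0 | in 0 | out 4 | prev ⊥ | push {4,5}
  [8] u=1 | in ⊤ | out ⊤ | prev ⊥ | push {0}
  [9] u=3 | in ⊤ | out ⊤ | prev 0 | push {}
  [10] u=4 | in 4 | out 4 | prev ⊥ | push {1}
  [11] u=5 | in ⊤ | out ⊤ | ==
  [12] u=0 | in ⊤ | out ⊤ | prev 4 | push {3,4,5}
  [13] u=1 | in ⊤ | out ⊤ | ==
  [14] u=3 | in ⊤ | out ⊤ | ==
  [15] u=4 | in ⊤ | out ⊤ | prev 4 | push {0,1}
  [16] u=5 | in ⊤ | out ⊤ | ==
  [17] u=0 | in ⊤ | out ⊤ | ==
  [18] u=1 | in ⊤ | out ⊤ | ==

Converged values:
  [0] ⊤
  [1] ⊤
  [2] 3
  [3] ⊤
  [4] ⊤
  [5] ⊤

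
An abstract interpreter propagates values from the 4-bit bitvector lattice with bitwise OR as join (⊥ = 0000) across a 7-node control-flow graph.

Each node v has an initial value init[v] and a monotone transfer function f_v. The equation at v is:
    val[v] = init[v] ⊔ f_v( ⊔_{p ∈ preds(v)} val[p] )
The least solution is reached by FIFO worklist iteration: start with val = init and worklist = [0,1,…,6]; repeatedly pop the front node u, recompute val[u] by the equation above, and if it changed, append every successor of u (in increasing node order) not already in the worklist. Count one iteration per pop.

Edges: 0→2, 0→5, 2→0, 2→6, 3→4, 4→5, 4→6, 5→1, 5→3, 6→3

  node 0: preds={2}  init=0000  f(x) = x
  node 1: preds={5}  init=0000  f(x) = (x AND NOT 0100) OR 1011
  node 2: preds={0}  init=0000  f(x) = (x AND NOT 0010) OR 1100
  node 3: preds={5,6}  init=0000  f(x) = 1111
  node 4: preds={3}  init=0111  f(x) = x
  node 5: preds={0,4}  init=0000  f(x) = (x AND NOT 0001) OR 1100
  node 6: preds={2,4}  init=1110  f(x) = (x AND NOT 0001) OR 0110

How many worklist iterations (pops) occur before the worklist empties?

Worklist (12 pops):
  #1 pop 0: in=0000 → 0000 (no change)
  #2 pop 1: in=0000 → 1011 (was 0000); enqueue []
  #3 pop 2: in=0000 → 1100 (was 0000); enqueue [0]
  #4 pop 3: in=1110 → 1111 (was 0000); enqueue []
  #5 pop 4: in=1111 → 1111 (was 0111); enqueue []
  #6 pop 5: in=1111 → 1110 (was 0000); enqueue [1,3]
  #7 pop 6: in=1111 → 1110 (no change)
  #8 pop 0: in=1100 → 1100 (was 0000); enqueue [2,5]
  #9 pop 1: in=1110 → 1011 (no change)
  #10 pop 3: in=1110 → 1111 (no change)
  #11 pop 2: in=1100 → 1100 (no change)
  #12 pop 5: in=1111 → 1110 (no change)

Fixpoint:
  val[0] = 1100
  val[1] = 1011
  val[2] = 1100
  val[3] = 1111
  val[4] = 1111
  val[5] = 1110
  val[6] = 1110

12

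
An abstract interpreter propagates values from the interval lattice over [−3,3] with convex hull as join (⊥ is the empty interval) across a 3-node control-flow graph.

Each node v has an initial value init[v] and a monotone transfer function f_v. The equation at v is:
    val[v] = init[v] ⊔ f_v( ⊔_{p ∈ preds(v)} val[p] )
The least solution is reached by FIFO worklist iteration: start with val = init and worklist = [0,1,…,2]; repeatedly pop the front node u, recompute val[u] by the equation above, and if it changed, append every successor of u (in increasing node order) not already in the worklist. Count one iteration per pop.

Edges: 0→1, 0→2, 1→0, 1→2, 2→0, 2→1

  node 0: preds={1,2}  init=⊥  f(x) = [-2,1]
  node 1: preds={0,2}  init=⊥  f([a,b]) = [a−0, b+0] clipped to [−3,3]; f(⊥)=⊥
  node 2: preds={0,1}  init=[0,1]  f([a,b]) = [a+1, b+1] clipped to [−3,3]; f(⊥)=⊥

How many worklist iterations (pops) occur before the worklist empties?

Worklist (11 pops):
  #1 pop 0: in=[0,1] → [-2,1] (was ⊥); enqueue []
  #2 pop 1: in=[-2,1] → [-2,1] (was ⊥); enqueue [0]
  #3 pop 2: in=[-2,1] → [-1,2] (was [0,1]); enqueue [1]
  #4 pop 0: in=[-2,2] → [-2,1] (no change)
  #5 pop 1: in=[-2,2] → [-2,2] (was [-2,1]); enqueue [0,2]
  #6 pop 0: in=[-2,2] → [-2,1] (no change)
  #7 pop 2: in=[-2,2] → [-1,3] (was [-1,2]); enqueue [0,1]
  #8 pop 0: in=[-2,3] → [-2,1] (no change)
  #9 pop 1: in=[-2,3] → [-2,3] (was [-2,2]); enqueue [0,2]
  #10 pop 0: in=[-2,3] → [-2,1] (no change)
  #11 pop 2: in=[-2,3] → [-1,3] (no change)

Fixpoint:
  val[0] = [-2,1]
  val[1] = [-2,3]
  val[2] = [-1,3]

11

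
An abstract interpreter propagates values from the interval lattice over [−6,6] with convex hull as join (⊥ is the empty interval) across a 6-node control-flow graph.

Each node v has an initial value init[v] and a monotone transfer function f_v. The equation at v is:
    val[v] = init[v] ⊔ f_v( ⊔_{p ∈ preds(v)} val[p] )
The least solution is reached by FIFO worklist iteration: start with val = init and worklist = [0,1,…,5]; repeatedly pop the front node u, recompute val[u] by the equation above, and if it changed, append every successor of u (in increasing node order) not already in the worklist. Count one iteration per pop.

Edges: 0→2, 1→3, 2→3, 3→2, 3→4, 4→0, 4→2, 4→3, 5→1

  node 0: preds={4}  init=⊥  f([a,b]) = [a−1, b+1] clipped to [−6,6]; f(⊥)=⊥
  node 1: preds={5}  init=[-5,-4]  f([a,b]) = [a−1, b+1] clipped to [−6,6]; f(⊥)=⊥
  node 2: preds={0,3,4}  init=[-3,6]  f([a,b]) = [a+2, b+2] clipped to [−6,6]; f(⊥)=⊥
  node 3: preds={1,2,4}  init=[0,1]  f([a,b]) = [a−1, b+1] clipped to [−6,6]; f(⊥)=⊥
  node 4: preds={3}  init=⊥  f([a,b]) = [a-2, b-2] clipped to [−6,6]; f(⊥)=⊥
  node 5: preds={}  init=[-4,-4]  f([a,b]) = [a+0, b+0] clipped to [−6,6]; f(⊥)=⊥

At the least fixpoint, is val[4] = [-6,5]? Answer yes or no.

no

Trace (10 dequeues):
  [1] u=0 | in ⊥ | out ⊥ | ==
  [2] u=1 | in [-4,-4] | out [-5,-3] | prev [-5,-4] | push {}
  [3] u=2 | in [0,1] | out [-3,6] | ==
  [4] u=3 | in [-5,6] | out [-6,6] | prev [0,1] | push {2}
  [5] u=4 | in [-6,6] | out [-6,4] | prev ⊥ | push {0,3}
  [6] u=5 | in ⊥ | out [-4,-4] | ==
  [7] u=2 | in [-6,6] | out [-4,6] | prev [-3,6] | push {}
  [8] u=0 | in [-6,4] | out [-6,5] | prev ⊥ | push {2}
  [9] u=3 | in [-6,6] | out [-6,6] | ==
  [10] u=2 | in [-6,6] | out [-4,6] | ==

Converged values:
  [0] [-6,5]
  [1] [-5,-3]
  [2] [-4,6]
  [3] [-6,6]
  [4] [-6,4]
  [5] [-4,-4]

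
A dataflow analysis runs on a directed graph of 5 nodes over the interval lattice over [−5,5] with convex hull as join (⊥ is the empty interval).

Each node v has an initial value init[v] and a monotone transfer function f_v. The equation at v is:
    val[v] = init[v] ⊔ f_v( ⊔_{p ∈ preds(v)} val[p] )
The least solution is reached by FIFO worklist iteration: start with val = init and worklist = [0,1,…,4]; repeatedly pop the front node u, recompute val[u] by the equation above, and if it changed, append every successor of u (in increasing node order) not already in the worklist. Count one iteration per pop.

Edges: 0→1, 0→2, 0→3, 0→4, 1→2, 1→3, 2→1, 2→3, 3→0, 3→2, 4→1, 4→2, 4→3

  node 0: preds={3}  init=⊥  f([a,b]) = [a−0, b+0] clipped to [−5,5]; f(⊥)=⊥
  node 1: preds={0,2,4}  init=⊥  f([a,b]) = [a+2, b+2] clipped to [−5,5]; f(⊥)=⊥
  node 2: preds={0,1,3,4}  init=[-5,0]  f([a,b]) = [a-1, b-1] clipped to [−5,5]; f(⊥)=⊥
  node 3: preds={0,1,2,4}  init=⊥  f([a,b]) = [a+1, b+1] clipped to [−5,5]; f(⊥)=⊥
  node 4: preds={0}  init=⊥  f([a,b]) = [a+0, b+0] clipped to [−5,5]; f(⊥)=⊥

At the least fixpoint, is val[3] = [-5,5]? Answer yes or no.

no

Worklist (24 pops):
  #1 pop 0: in=⊥ → ⊥ (no change)
  #2 pop 1: in=[-5,0] → [-3,2] (was ⊥); enqueue []
  #3 pop 2: in=[-3,2] → [-5,1] (was [-5,0]); enqueue [1]
  #4 pop 3: in=[-5,2] → [-4,3] (was ⊥); enqueue [0,2]
  #5 pop 4: in=⊥ → ⊥ (no change)
  #6 pop 1: in=[-5,1] → [-3,3] (was [-3,2]); enqueue [3]
  #7 pop 0: in=[-4,3] → [-4,3] (was ⊥); enqueue [1,4]
  #8 pop 2: in=[-4,3] → [-5,2] (was [-5,1]); enqueue []
  #9 pop 3: in=[-5,3] → [-4,4] (was [-4,3]); enqueue [0,2]
  #10 pop 1: in=[-5,3] → [-3,5] (was [-3,3]); enqueue [3]
  #11 pop 4: in=[-4,3] → [-4,3] (was ⊥); enqueue [1]
  #12 pop 0: in=[-4,4] → [-4,4] (was [-4,3]); enqueue [4]
  #13 pop 2: in=[-4,5] → [-5,4] (was [-5,2]); enqueue []
  #14 pop 3: in=[-5,5] → [-4,5] (was [-4,4]); enqueue [0,2]
  #15 pop 1: in=[-5,4] → [-3,5] (no change)
  #16 pop 4: in=[-4,4] → [-4,4] (was [-4,3]); enqueue [1,3]
  #17 pop 0: in=[-4,5] → [-4,5] (was [-4,4]); enqueue [4]
  #18 pop 2: in=[-4,5] → [-5,4] (no change)
  #19 pop 1: in=[-5,5] → [-3,5] (no change)
  #20 pop 3: in=[-5,5] → [-4,5] (no change)
  #21 pop 4: in=[-4,5] → [-4,5] (was [-4,4]); enqueue [1,2,3]
  #22 pop 1: in=[-5,5] → [-3,5] (no change)
  #23 pop 2: in=[-4,5] → [-5,4] (no change)
  #24 pop 3: in=[-5,5] → [-4,5] (no change)

Fixpoint:
  val[0] = [-4,5]
  val[1] = [-3,5]
  val[2] = [-5,4]
  val[3] = [-4,5]
  val[4] = [-4,5]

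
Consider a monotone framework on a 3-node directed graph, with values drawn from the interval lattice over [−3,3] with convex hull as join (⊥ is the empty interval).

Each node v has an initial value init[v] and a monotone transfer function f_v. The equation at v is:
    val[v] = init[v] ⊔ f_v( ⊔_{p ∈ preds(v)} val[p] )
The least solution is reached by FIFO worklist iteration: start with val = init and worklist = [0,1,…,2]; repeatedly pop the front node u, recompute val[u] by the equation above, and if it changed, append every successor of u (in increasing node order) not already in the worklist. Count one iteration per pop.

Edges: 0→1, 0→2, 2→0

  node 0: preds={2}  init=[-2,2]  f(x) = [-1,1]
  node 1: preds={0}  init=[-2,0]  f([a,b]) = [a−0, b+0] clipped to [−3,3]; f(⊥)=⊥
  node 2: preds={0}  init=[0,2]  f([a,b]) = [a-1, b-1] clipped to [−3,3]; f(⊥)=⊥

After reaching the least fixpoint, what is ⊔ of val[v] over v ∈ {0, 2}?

[-3,2]

Worklist (4 pops):
  #1 pop 0: in=[0,2] → [-2,2] (no change)
  #2 pop 1: in=[-2,2] → [-2,2] (was [-2,0]); enqueue []
  #3 pop 2: in=[-2,2] → [-3,2] (was [0,2]); enqueue [0]
  #4 pop 0: in=[-3,2] → [-2,2] (no change)

Fixpoint:
  val[0] = [-2,2]
  val[1] = [-2,2]
  val[2] = [-3,2]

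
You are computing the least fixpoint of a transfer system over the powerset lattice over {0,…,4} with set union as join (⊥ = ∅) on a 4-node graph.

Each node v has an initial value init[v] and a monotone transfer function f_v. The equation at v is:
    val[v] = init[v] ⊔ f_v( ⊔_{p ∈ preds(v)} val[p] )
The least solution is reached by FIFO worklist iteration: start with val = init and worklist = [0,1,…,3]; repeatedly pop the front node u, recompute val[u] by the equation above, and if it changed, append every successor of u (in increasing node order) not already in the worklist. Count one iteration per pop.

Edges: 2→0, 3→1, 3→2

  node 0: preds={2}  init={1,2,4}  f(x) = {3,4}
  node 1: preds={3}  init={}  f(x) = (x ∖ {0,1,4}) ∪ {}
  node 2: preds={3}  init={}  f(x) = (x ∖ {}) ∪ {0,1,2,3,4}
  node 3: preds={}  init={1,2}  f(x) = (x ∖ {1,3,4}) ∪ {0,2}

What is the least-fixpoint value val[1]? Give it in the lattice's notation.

{2}

Worklist (7 pops):
  #1 pop 0: in={} → {1,2,3,4} (was {1,2,4}); enqueue []
  #2 pop 1: in={1,2} → {2} (was {}); enqueue []
  #3 pop 2: in={1,2} → {0,1,2,3,4} (was {}); enqueue [0]
  #4 pop 3: in={} → {0,1,2} (was {1,2}); enqueue [1,2]
  #5 pop 0: in={0,1,2,3,4} → {1,2,3,4} (no change)
  #6 pop 1: in={0,1,2} → {2} (no change)
  #7 pop 2: in={0,1,2} → {0,1,2,3,4} (no change)

Fixpoint:
  val[0] = {1,2,3,4}
  val[1] = {2}
  val[2] = {0,1,2,3,4}
  val[3] = {0,1,2}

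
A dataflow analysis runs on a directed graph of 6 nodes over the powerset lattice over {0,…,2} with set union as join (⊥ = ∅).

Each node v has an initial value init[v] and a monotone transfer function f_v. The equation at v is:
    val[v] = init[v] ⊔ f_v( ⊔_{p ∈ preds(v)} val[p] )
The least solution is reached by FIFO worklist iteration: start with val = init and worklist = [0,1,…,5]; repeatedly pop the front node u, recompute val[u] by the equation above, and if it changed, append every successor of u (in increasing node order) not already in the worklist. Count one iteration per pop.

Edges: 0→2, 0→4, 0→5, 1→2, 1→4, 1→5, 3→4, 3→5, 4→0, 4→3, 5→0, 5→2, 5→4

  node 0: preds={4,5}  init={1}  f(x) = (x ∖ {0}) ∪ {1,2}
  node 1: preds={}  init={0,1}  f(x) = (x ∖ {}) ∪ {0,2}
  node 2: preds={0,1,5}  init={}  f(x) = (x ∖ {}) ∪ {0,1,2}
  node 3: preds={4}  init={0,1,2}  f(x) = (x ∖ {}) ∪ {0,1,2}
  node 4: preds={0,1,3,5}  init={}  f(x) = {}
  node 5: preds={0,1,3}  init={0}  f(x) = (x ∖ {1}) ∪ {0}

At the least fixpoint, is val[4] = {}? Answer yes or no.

Worklist (9 pops):
  #1 pop 0: in={0} → {1,2} (was {1}); enqueue []
  #2 pop 1: in={} → {0,1,2} (was {0,1}); enqueue []
  #3 pop 2: in={0,1,2} → {0,1,2} (was {}); enqueue []
  #4 pop 3: in={} → {0,1,2} (no change)
  #5 pop 4: in={0,1,2} → {} (no change)
  #6 pop 5: in={0,1,2} → {0,2} (was {0}); enqueue [0,2,4]
  #7 pop 0: in={0,2} → {1,2} (no change)
  #8 pop 2: in={0,1,2} → {0,1,2} (no change)
  #9 pop 4: in={0,1,2} → {} (no change)

Fixpoint:
  val[0] = {1,2}
  val[1] = {0,1,2}
  val[2] = {0,1,2}
  val[3] = {0,1,2}
  val[4] = {}
  val[5] = {0,2}

yes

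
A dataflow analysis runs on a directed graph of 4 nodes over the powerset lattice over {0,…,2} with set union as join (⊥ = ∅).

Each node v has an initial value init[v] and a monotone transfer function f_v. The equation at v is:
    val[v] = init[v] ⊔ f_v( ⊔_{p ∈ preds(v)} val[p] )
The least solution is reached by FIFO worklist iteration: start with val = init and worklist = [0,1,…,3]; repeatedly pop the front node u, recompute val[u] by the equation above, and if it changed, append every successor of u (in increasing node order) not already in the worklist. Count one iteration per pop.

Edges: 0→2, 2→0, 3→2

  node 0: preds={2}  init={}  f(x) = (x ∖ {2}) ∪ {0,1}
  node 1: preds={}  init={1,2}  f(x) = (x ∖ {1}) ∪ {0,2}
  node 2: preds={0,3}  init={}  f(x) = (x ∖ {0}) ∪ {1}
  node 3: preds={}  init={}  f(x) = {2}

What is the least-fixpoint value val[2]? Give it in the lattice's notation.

{1,2}

Iteration log — 7 steps:
  step 1. node 0  ⊔preds={}  new={0,1}  old={}  +wl: 
  step 2. node 1  ⊔preds={}  new={0,1,2}  old={1,2}  +wl: 
  step 3. node 2  ⊔preds={0,1}  new={1}  old={}  +wl: 0
  step 4. node 3  ⊔preds={}  new={2}  old={}  +wl: 2
  step 5. node 0  ⊔preds={1}  new={0,1}  stable
  step 6. node 2  ⊔preds={0,1,2}  new={1,2}  old={1}  +wl: 0
  step 7. node 0  ⊔preds={1,2}  new={0,1}  stable

Least fixpoint reached:
  node 0: {0,1}
  node 1: {0,1,2}
  node 2: {1,2}
  node 3: {2}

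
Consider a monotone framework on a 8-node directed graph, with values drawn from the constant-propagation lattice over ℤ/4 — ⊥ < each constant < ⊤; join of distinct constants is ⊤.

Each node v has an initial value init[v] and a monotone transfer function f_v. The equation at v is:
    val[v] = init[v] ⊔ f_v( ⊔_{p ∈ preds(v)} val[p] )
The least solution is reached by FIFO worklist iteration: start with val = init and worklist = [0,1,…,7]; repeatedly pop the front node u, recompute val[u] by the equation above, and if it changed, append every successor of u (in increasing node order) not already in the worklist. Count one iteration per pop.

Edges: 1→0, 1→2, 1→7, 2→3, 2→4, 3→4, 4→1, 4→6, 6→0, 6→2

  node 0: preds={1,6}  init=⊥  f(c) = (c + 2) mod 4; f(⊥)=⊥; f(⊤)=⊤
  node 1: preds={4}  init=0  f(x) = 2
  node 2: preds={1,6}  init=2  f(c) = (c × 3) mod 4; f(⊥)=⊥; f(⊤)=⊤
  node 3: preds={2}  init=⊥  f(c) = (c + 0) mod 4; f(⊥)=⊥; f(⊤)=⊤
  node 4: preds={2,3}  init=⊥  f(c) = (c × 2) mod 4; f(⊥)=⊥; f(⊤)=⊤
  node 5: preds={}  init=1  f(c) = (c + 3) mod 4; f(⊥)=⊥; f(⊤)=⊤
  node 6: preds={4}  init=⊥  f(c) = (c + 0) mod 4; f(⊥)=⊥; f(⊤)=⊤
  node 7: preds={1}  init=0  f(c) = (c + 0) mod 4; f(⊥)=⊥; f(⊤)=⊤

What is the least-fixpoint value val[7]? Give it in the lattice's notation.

Worklist (11 pops):
  #1 pop 0: in=0 → 2 (was ⊥); enqueue []
  #2 pop 1: in=⊥ → ⊤ (was 0); enqueue [0]
  #3 pop 2: in=⊤ → ⊤ (was 2); enqueue []
  #4 pop 3: in=⊤ → ⊤ (was ⊥); enqueue []
  #5 pop 4: in=⊤ → ⊤ (was ⊥); enqueue [1]
  #6 pop 5: in=⊥ → 1 (no change)
  #7 pop 6: in=⊤ → ⊤ (was ⊥); enqueue [2]
  #8 pop 7: in=⊤ → ⊤ (was 0); enqueue []
  #9 pop 0: in=⊤ → ⊤ (was 2); enqueue []
  #10 pop 1: in=⊤ → ⊤ (no change)
  #11 pop 2: in=⊤ → ⊤ (no change)

Fixpoint:
  val[0] = ⊤
  val[1] = ⊤
  val[2] = ⊤
  val[3] = ⊤
  val[4] = ⊤
  val[5] = 1
  val[6] = ⊤
  val[7] = ⊤

⊤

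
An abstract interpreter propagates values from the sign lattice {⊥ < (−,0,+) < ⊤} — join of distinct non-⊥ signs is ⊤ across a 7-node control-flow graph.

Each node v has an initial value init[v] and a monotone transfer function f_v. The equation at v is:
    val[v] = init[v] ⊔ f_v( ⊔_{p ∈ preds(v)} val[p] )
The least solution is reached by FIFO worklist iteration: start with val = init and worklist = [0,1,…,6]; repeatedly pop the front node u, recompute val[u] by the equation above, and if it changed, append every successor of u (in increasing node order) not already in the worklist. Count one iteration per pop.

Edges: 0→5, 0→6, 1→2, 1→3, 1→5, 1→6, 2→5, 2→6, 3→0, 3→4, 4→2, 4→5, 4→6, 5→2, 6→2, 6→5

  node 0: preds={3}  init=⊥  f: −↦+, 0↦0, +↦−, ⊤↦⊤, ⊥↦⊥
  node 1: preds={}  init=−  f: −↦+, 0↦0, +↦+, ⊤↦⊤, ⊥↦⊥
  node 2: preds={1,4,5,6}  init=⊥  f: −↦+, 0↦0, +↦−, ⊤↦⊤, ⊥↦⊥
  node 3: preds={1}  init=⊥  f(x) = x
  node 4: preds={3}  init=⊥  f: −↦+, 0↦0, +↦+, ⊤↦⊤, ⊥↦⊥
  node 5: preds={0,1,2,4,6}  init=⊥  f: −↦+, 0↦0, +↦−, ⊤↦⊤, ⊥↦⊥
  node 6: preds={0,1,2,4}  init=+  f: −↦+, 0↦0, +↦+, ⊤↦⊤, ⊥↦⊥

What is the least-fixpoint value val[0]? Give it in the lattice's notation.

Iteration log — 11 steps:
  step 1. node 0  ⊔preds=⊥  new=⊥  stable
  step 2. node 1  ⊔preds=⊥  new=−  stable
  step 3. node 2  ⊔preds=⊤  new=⊤  old=⊥  +wl: 
  step 4. node 3  ⊔preds=−  new=−  old=⊥  +wl: 0
  step 5. node 4  ⊔preds=−  new=+  old=⊥  +wl: 2
  step 6. node 5  ⊔preds=⊤  new=⊤  old=⊥  +wl: 
  step 7. node 6  ⊔preds=⊤  new=⊤  old=+  +wl: 5
  step 8. node 0  ⊔preds=−  new=+  old=⊥  +wl: 6
  step 9. node 2  ⊔preds=⊤  new=⊤  stable
  step 10. node 5  ⊔preds=⊤  new=⊤  stable
  step 11. node 6  ⊔preds=⊤  new=⊤  stable

Least fixpoint reached:
  node 0: +
  node 1: −
  node 2: ⊤
  node 3: −
  node 4: +
  node 5: ⊤
  node 6: ⊤

+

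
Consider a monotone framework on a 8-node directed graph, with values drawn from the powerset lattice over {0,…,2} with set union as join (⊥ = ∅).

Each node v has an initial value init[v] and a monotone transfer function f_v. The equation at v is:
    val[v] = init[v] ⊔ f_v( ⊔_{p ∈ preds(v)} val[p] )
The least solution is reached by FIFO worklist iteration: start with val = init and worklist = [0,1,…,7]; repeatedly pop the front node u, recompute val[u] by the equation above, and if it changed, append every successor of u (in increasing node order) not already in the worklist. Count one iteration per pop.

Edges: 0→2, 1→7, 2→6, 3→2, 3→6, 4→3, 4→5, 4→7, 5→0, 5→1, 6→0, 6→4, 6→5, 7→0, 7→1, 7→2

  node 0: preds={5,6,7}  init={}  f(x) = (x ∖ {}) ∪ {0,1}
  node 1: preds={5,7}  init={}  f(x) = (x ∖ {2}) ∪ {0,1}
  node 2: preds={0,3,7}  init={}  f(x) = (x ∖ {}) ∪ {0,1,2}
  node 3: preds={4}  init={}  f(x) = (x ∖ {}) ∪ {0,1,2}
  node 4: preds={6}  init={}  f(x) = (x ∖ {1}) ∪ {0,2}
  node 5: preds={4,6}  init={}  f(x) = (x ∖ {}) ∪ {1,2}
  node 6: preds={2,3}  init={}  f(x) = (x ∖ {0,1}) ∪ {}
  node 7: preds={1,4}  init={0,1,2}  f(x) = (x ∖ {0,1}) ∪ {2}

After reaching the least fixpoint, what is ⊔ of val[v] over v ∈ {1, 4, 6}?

{0,1,2}

Worklist (14 pops):
  #1 pop 0: in={0,1,2} → {0,1,2} (was {}); enqueue []
  #2 pop 1: in={0,1,2} → {0,1} (was {}); enqueue []
  #3 pop 2: in={0,1,2} → {0,1,2} (was {}); enqueue []
  #4 pop 3: in={} → {0,1,2} (was {}); enqueue [2]
  #5 pop 4: in={} → {0,2} (was {}); enqueue [3]
  #6 pop 5: in={0,2} → {0,1,2} (was {}); enqueue [0,1]
  #7 pop 6: in={0,1,2} → {2} (was {}); enqueue [4,5]
  #8 pop 7: in={0,1,2} → {0,1,2} (no change)
  #9 pop 2: in={0,1,2} → {0,1,2} (no change)
  #10 pop 3: in={0,2} → {0,1,2} (no change)
  #11 pop 0: in={0,1,2} → {0,1,2} (no change)
  #12 pop 1: in={0,1,2} → {0,1} (no change)
  #13 pop 4: in={2} → {0,2} (no change)
  #14 pop 5: in={0,2} → {0,1,2} (no change)

Fixpoint:
  val[0] = {0,1,2}
  val[1] = {0,1}
  val[2] = {0,1,2}
  val[3] = {0,1,2}
  val[4] = {0,2}
  val[5] = {0,1,2}
  val[6] = {2}
  val[7] = {0,1,2}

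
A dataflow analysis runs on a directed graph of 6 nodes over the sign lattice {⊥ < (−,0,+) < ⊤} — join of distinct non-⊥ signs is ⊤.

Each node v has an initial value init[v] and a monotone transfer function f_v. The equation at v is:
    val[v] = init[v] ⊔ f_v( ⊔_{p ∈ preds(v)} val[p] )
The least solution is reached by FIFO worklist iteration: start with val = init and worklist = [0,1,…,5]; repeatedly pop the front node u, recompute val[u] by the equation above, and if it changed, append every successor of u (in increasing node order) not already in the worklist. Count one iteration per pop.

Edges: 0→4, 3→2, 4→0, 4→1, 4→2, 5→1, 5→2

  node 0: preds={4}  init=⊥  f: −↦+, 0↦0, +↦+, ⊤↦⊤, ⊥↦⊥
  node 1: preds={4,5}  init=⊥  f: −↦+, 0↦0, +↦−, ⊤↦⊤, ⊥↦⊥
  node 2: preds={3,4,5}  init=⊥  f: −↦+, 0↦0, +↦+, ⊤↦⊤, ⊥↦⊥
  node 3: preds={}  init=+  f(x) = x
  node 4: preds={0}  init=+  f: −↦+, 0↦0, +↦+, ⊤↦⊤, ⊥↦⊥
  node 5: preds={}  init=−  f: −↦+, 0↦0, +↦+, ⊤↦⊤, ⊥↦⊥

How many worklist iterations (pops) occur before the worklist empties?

6

Worklist (6 pops):
  #1 pop 0: in=+ → + (was ⊥); enqueue []
  #2 pop 1: in=⊤ → ⊤ (was ⊥); enqueue []
  #3 pop 2: in=⊤ → ⊤ (was ⊥); enqueue []
  #4 pop 3: in=⊥ → + (no change)
  #5 pop 4: in=+ → + (no change)
  #6 pop 5: in=⊥ → − (no change)

Fixpoint:
  val[0] = +
  val[1] = ⊤
  val[2] = ⊤
  val[3] = +
  val[4] = +
  val[5] = −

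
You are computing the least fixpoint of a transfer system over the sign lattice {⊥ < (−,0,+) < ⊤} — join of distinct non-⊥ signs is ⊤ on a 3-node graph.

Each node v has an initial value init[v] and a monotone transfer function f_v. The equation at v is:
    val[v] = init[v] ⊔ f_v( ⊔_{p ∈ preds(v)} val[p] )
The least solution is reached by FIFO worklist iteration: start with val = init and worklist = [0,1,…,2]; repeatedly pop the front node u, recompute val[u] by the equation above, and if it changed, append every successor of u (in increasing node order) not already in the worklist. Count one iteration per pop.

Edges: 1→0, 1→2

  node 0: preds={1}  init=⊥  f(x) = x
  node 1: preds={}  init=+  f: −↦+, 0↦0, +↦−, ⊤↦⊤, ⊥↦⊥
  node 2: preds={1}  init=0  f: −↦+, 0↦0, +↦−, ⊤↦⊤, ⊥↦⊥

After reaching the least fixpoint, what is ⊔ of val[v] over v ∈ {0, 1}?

Iteration log — 3 steps:
  step 1. node 0  ⊔preds=+  new=+  old=⊥  +wl: 
  step 2. node 1  ⊔preds=⊥  new=+  stable
  step 3. node 2  ⊔preds=+  new=⊤  old=0  +wl: 

Least fixpoint reached:
  node 0: +
  node 1: +
  node 2: ⊤

+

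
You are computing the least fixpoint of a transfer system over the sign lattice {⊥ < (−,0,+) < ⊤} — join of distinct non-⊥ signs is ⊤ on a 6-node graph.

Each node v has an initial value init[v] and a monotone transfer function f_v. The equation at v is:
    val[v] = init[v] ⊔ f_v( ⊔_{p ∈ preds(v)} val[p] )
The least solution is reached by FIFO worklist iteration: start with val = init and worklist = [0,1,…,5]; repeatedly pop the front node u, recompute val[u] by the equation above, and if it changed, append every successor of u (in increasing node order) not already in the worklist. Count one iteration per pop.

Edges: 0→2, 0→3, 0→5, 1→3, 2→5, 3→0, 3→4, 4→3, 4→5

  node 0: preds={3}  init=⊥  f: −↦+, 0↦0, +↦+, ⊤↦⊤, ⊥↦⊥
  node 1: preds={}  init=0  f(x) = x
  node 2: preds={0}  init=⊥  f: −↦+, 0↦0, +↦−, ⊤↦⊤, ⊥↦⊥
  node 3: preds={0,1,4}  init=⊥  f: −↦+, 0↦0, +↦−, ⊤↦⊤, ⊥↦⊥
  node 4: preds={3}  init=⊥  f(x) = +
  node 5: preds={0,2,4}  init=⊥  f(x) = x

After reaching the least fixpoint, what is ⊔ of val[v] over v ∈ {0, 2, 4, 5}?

⊤

Worklist (15 pops):
  #1 pop 0: in=⊥ → ⊥ (no change)
  #2 pop 1: in=⊥ → 0 (no change)
  #3 pop 2: in=⊥ → ⊥ (no change)
  #4 pop 3: in=0 → 0 (was ⊥); enqueue [0]
  #5 pop 4: in=0 → + (was ⊥); enqueue [3]
  #6 pop 5: in=+ → + (was ⊥); enqueue []
  #7 pop 0: in=0 → 0 (was ⊥); enqueue [2,5]
  #8 pop 3: in=⊤ → ⊤ (was 0); enqueue [0,4]
  #9 pop 2: in=0 → 0 (was ⊥); enqueue []
  #10 pop 5: in=⊤ → ⊤ (was +); enqueue []
  #11 pop 0: in=⊤ → ⊤ (was 0); enqueue [2,3,5]
  #12 pop 4: in=⊤ → + (no change)
  #13 pop 2: in=⊤ → ⊤ (was 0); enqueue []
  #14 pop 3: in=⊤ → ⊤ (no change)
  #15 pop 5: in=⊤ → ⊤ (no change)

Fixpoint:
  val[0] = ⊤
  val[1] = 0
  val[2] = ⊤
  val[3] = ⊤
  val[4] = +
  val[5] = ⊤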